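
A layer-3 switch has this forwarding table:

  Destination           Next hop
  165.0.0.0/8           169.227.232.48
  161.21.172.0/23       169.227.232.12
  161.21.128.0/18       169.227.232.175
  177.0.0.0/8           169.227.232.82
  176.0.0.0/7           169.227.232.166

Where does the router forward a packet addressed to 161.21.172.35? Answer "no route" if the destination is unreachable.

169.227.232.12

Routes whose prefix contains 161.21.172.35:
  161.21.128.0/18 (161.21.128.0 - 161.21.191.255) -> 169.227.232.175
  161.21.172.0/23 (161.21.172.0 - 161.21.173.255) -> 169.227.232.12
Longest matching prefix is /23 -> next hop 169.227.232.12.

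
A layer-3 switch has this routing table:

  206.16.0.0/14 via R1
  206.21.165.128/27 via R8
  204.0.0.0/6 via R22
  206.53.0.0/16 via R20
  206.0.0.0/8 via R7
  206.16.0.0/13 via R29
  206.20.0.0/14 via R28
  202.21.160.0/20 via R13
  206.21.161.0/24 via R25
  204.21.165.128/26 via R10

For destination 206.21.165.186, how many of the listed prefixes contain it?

Prefixes containing 206.21.165.186:
  204.0.0.0/6 (204.0.0.0 - 207.255.255.255)
  206.0.0.0/8 (206.0.0.0 - 206.255.255.255)
  206.16.0.0/13 (206.16.0.0 - 206.23.255.255)
  206.20.0.0/14 (206.20.0.0 - 206.23.255.255)
Total matching entries: 4.

4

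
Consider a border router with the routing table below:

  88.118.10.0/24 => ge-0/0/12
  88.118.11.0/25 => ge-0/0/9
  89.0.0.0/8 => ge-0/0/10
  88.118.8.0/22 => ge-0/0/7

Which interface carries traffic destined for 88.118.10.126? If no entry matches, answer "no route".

ge-0/0/12

Routes whose prefix contains 88.118.10.126:
  88.118.8.0/22 (88.118.8.0 - 88.118.11.255) -> ge-0/0/7
  88.118.10.0/24 (88.118.10.0 - 88.118.10.255) -> ge-0/0/12
More-specific entries that do NOT match:
  88.118.11.0/25 (88.118.11.0 - 88.118.11.127) does not contain 88.118.10.126
Longest matching prefix is /24 -> interface ge-0/0/12.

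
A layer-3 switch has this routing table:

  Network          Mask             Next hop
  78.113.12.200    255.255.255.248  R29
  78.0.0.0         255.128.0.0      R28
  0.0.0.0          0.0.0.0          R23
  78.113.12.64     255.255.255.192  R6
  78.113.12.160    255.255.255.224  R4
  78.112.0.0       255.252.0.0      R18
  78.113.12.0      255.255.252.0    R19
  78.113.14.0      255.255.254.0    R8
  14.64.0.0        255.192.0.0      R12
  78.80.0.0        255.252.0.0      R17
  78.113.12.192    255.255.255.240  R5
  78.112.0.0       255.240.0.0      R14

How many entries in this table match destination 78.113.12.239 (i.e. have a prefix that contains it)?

5

Prefixes containing 78.113.12.239:
  0.0.0.0/0 (default, matches everything)
  78.0.0.0/9 (78.0.0.0 - 78.127.255.255)
  78.112.0.0/12 (78.112.0.0 - 78.127.255.255)
  78.112.0.0/14 (78.112.0.0 - 78.115.255.255)
  78.113.12.0/22 (78.113.12.0 - 78.113.15.255)
Total matching entries: 5.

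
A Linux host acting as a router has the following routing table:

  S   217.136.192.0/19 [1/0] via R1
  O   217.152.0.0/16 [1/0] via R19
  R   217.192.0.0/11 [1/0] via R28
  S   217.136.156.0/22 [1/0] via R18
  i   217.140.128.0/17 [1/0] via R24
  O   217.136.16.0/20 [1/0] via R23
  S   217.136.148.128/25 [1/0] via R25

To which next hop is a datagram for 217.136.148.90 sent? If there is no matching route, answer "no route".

No entry's prefix contains 217.136.148.90; there is no default route.

no route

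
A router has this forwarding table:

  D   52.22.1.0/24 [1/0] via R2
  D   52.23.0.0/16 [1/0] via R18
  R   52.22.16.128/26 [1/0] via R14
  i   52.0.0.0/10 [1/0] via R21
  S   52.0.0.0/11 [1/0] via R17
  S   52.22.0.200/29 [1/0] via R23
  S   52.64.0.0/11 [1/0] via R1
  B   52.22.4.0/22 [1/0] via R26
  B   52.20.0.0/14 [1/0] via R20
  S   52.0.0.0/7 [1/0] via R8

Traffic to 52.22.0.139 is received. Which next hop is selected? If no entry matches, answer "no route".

R20

Routes whose prefix contains 52.22.0.139:
  52.0.0.0/7 (52.0.0.0 - 53.255.255.255) -> R8
  52.0.0.0/10 (52.0.0.0 - 52.63.255.255) -> R21
  52.0.0.0/11 (52.0.0.0 - 52.31.255.255) -> R17
  52.20.0.0/14 (52.20.0.0 - 52.23.255.255) -> R20
More-specific entries that do NOT match:
  52.22.0.200/29 (52.22.0.200 - 52.22.0.207) does not contain 52.22.0.139
  52.22.16.128/26 (52.22.16.128 - 52.22.16.191) does not contain 52.22.0.139
  52.22.1.0/24 (52.22.1.0 - 52.22.1.255) does not contain 52.22.0.139
  52.22.4.0/22 (52.22.4.0 - 52.22.7.255) does not contain 52.22.0.139
  52.23.0.0/16 (52.23.0.0 - 52.23.255.255) does not contain 52.22.0.139
Longest matching prefix is /14 -> next hop R20.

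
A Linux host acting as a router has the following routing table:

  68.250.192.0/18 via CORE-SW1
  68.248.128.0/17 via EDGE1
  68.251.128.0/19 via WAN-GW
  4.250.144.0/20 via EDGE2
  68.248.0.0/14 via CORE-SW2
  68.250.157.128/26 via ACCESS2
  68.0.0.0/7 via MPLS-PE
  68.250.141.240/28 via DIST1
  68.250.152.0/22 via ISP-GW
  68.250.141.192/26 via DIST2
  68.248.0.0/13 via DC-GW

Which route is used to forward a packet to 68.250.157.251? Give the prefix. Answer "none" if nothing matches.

Entries matching 68.250.157.251:
  68.0.0.0/7 (68.0.0.0 - 69.255.255.255)
  68.248.0.0/13 (68.248.0.0 - 68.255.255.255)
  68.248.0.0/14 (68.248.0.0 - 68.251.255.255)
Most specific is 68.248.0.0/14.

68.248.0.0/14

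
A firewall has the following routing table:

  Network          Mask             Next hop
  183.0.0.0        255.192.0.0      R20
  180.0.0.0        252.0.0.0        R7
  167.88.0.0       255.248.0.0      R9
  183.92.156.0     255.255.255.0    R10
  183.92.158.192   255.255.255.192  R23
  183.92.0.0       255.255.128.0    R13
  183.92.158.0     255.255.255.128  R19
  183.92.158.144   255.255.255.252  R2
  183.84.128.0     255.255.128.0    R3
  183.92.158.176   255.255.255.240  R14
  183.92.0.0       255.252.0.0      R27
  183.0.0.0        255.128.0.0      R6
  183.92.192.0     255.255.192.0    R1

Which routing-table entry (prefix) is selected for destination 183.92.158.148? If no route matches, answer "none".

Entries matching 183.92.158.148:
  180.0.0.0/6 (180.0.0.0 - 183.255.255.255)
  183.0.0.0/9 (183.0.0.0 - 183.127.255.255)
  183.92.0.0/14 (183.92.0.0 - 183.95.255.255)
Most specific is 183.92.0.0/14.

183.92.0.0/14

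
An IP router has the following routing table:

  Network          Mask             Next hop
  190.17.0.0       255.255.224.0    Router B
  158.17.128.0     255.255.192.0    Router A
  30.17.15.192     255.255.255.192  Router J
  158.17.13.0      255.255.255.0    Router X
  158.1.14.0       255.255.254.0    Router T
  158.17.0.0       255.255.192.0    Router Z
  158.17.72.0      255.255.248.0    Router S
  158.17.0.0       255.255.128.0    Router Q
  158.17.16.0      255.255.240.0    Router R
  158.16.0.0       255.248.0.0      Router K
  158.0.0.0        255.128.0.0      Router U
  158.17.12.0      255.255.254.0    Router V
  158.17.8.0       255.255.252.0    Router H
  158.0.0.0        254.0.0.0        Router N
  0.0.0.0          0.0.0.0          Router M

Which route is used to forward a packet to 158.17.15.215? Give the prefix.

Entries matching 158.17.15.215:
  0.0.0.0/0 (default, matches everything)
  158.0.0.0/7 (158.0.0.0 - 159.255.255.255)
  158.0.0.0/9 (158.0.0.0 - 158.127.255.255)
  158.16.0.0/13 (158.16.0.0 - 158.23.255.255)
  158.17.0.0/17 (158.17.0.0 - 158.17.127.255)
  158.17.0.0/18 (158.17.0.0 - 158.17.63.255)
Most specific is 158.17.0.0/18.

158.17.0.0/18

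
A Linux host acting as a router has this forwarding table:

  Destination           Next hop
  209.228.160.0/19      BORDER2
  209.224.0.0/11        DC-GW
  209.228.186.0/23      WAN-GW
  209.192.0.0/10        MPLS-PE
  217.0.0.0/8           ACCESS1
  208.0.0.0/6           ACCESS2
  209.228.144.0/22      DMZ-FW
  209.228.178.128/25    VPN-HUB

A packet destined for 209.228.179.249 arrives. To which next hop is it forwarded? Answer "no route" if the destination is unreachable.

Routes whose prefix contains 209.228.179.249:
  208.0.0.0/6 (208.0.0.0 - 211.255.255.255) -> ACCESS2
  209.192.0.0/10 (209.192.0.0 - 209.255.255.255) -> MPLS-PE
  209.224.0.0/11 (209.224.0.0 - 209.255.255.255) -> DC-GW
  209.228.160.0/19 (209.228.160.0 - 209.228.191.255) -> BORDER2
More-specific entries that do NOT match:
  209.228.178.128/25 (209.228.178.128 - 209.228.178.255) does not contain 209.228.179.249
  209.228.186.0/23 (209.228.186.0 - 209.228.187.255) does not contain 209.228.179.249
  209.228.144.0/22 (209.228.144.0 - 209.228.147.255) does not contain 209.228.179.249
Longest matching prefix is /19 -> next hop BORDER2.

BORDER2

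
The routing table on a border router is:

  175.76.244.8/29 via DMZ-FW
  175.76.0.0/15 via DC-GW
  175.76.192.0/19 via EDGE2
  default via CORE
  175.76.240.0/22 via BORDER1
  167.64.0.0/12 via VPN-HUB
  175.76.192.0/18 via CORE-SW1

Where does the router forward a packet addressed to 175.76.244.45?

Routes whose prefix contains 175.76.244.45:
  0.0.0.0/0 (default, matches everything) -> CORE
  175.76.0.0/15 (175.76.0.0 - 175.77.255.255) -> DC-GW
  175.76.192.0/18 (175.76.192.0 - 175.76.255.255) -> CORE-SW1
More-specific entries that do NOT match:
  175.76.244.8/29 (175.76.244.8 - 175.76.244.15) does not contain 175.76.244.45
  175.76.240.0/22 (175.76.240.0 - 175.76.243.255) does not contain 175.76.244.45
  175.76.192.0/19 (175.76.192.0 - 175.76.223.255) does not contain 175.76.244.45
Longest matching prefix is /18 -> next hop CORE-SW1.

CORE-SW1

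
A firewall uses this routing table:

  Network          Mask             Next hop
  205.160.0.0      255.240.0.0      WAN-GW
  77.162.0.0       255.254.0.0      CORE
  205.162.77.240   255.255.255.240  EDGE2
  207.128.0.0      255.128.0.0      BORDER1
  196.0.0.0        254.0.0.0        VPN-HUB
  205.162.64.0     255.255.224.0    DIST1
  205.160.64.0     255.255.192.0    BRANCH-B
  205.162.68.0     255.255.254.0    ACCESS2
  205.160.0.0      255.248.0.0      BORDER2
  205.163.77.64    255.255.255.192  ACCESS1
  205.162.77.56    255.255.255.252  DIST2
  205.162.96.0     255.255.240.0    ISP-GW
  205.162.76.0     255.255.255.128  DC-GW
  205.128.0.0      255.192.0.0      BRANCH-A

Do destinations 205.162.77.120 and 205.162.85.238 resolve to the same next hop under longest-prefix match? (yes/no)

yes

205.162.77.120: longest match 205.162.64.0/19 -> DIST1
205.162.85.238: longest match 205.162.64.0/19 -> DIST1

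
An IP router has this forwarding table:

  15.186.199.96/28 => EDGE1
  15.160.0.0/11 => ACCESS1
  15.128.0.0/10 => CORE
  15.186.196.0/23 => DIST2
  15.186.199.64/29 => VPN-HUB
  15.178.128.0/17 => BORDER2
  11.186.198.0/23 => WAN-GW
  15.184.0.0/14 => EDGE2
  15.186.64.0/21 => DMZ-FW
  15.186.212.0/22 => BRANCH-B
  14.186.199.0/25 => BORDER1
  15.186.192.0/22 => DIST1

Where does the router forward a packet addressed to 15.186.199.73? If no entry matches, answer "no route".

Routes whose prefix contains 15.186.199.73:
  15.128.0.0/10 (15.128.0.0 - 15.191.255.255) -> CORE
  15.160.0.0/11 (15.160.0.0 - 15.191.255.255) -> ACCESS1
  15.184.0.0/14 (15.184.0.0 - 15.187.255.255) -> EDGE2
More-specific entries that do NOT match:
  15.186.199.64/29 (15.186.199.64 - 15.186.199.71) does not contain 15.186.199.73
  15.186.199.96/28 (15.186.199.96 - 15.186.199.111) does not contain 15.186.199.73
  14.186.199.0/25 (14.186.199.0 - 14.186.199.127) does not contain 15.186.199.73
  15.186.196.0/23 (15.186.196.0 - 15.186.197.255) does not contain 15.186.199.73
  11.186.198.0/23 (11.186.198.0 - 11.186.199.255) does not contain 15.186.199.73
  15.186.212.0/22 (15.186.212.0 - 15.186.215.255) does not contain 15.186.199.73
  15.186.192.0/22 (15.186.192.0 - 15.186.195.255) does not contain 15.186.199.73
  15.186.64.0/21 (15.186.64.0 - 15.186.71.255) does not contain 15.186.199.73
  15.178.128.0/17 (15.178.128.0 - 15.178.255.255) does not contain 15.186.199.73
Longest matching prefix is /14 -> next hop EDGE2.

EDGE2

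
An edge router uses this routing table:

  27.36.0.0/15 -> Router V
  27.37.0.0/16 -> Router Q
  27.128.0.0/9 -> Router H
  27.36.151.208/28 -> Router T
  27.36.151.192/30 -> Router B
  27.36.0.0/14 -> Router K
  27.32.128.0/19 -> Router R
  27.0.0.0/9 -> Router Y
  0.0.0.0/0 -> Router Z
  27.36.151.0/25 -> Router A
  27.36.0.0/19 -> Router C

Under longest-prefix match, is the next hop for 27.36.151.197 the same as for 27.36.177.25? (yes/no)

27.36.151.197: longest match 27.36.0.0/15 -> Router V
27.36.177.25: longest match 27.36.0.0/15 -> Router V

yes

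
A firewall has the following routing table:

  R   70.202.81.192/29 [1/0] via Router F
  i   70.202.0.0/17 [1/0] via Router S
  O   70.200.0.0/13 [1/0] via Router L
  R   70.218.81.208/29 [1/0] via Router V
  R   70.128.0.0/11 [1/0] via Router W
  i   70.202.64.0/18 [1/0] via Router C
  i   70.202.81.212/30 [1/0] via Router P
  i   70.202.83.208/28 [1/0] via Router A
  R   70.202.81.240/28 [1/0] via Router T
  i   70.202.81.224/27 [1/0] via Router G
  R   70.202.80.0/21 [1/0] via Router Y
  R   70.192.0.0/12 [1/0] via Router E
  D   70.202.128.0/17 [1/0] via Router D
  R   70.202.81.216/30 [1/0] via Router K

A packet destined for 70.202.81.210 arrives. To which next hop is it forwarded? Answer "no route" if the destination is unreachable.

Routes whose prefix contains 70.202.81.210:
  70.192.0.0/12 (70.192.0.0 - 70.207.255.255) -> Router E
  70.200.0.0/13 (70.200.0.0 - 70.207.255.255) -> Router L
  70.202.0.0/17 (70.202.0.0 - 70.202.127.255) -> Router S
  70.202.64.0/18 (70.202.64.0 - 70.202.127.255) -> Router C
  70.202.80.0/21 (70.202.80.0 - 70.202.87.255) -> Router Y
More-specific entries that do NOT match:
  70.202.81.212/30 (70.202.81.212 - 70.202.81.215) does not contain 70.202.81.210
  70.202.81.216/30 (70.202.81.216 - 70.202.81.219) does not contain 70.202.81.210
  70.202.81.192/29 (70.202.81.192 - 70.202.81.199) does not contain 70.202.81.210
  70.218.81.208/29 (70.218.81.208 - 70.218.81.215) does not contain 70.202.81.210
  70.202.83.208/28 (70.202.83.208 - 70.202.83.223) does not contain 70.202.81.210
  70.202.81.240/28 (70.202.81.240 - 70.202.81.255) does not contain 70.202.81.210
  70.202.81.224/27 (70.202.81.224 - 70.202.81.255) does not contain 70.202.81.210
Longest matching prefix is /21 -> next hop Router Y.

Router Y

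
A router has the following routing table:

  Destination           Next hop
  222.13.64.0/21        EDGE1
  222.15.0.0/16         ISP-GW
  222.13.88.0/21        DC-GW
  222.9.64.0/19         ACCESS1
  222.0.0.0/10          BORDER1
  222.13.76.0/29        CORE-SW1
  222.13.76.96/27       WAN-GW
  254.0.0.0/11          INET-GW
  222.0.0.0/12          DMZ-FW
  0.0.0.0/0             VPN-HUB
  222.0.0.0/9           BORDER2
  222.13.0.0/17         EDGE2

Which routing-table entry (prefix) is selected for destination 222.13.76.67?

222.13.0.0/17

Entries matching 222.13.76.67:
  0.0.0.0/0 (default, matches everything)
  222.0.0.0/9 (222.0.0.0 - 222.127.255.255)
  222.0.0.0/10 (222.0.0.0 - 222.63.255.255)
  222.0.0.0/12 (222.0.0.0 - 222.15.255.255)
  222.13.0.0/17 (222.13.0.0 - 222.13.127.255)
Most specific is 222.13.0.0/17.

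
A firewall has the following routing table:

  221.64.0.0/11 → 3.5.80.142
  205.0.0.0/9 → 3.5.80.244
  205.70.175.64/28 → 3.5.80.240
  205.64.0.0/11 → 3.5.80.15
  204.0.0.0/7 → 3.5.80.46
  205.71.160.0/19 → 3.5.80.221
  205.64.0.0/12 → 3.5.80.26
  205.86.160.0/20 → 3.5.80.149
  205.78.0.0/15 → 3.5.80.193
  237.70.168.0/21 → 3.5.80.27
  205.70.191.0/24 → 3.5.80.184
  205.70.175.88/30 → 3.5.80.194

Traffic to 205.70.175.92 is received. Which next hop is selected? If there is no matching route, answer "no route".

3.5.80.26

Routes whose prefix contains 205.70.175.92:
  204.0.0.0/7 (204.0.0.0 - 205.255.255.255) -> 3.5.80.46
  205.0.0.0/9 (205.0.0.0 - 205.127.255.255) -> 3.5.80.244
  205.64.0.0/11 (205.64.0.0 - 205.95.255.255) -> 3.5.80.15
  205.64.0.0/12 (205.64.0.0 - 205.79.255.255) -> 3.5.80.26
More-specific entries that do NOT match:
  205.70.175.88/30 (205.70.175.88 - 205.70.175.91) does not contain 205.70.175.92
  205.70.175.64/28 (205.70.175.64 - 205.70.175.79) does not contain 205.70.175.92
  205.70.191.0/24 (205.70.191.0 - 205.70.191.255) does not contain 205.70.175.92
  237.70.168.0/21 (237.70.168.0 - 237.70.175.255) does not contain 205.70.175.92
  205.86.160.0/20 (205.86.160.0 - 205.86.175.255) does not contain 205.70.175.92
  205.71.160.0/19 (205.71.160.0 - 205.71.191.255) does not contain 205.70.175.92
  205.78.0.0/15 (205.78.0.0 - 205.79.255.255) does not contain 205.70.175.92
Longest matching prefix is /12 -> next hop 3.5.80.26.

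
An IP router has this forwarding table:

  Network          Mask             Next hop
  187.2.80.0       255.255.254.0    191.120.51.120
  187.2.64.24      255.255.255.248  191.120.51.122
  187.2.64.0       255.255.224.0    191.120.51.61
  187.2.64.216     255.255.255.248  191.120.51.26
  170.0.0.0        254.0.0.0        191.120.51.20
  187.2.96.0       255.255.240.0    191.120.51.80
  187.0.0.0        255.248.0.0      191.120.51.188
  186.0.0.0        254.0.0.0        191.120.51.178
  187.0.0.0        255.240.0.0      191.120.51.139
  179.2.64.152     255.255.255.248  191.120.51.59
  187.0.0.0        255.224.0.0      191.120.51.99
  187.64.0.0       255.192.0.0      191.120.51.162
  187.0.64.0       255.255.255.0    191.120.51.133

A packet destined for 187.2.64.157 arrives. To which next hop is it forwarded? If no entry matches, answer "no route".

191.120.51.61

Routes whose prefix contains 187.2.64.157:
  186.0.0.0/7 (186.0.0.0 - 187.255.255.255) -> 191.120.51.178
  187.0.0.0/11 (187.0.0.0 - 187.31.255.255) -> 191.120.51.99
  187.0.0.0/12 (187.0.0.0 - 187.15.255.255) -> 191.120.51.139
  187.0.0.0/13 (187.0.0.0 - 187.7.255.255) -> 191.120.51.188
  187.2.64.0/19 (187.2.64.0 - 187.2.95.255) -> 191.120.51.61
More-specific entries that do NOT match:
  187.2.64.24/29 (187.2.64.24 - 187.2.64.31) does not contain 187.2.64.157
  187.2.64.216/29 (187.2.64.216 - 187.2.64.223) does not contain 187.2.64.157
  179.2.64.152/29 (179.2.64.152 - 179.2.64.159) does not contain 187.2.64.157
  187.0.64.0/24 (187.0.64.0 - 187.0.64.255) does not contain 187.2.64.157
  187.2.80.0/23 (187.2.80.0 - 187.2.81.255) does not contain 187.2.64.157
  187.2.96.0/20 (187.2.96.0 - 187.2.111.255) does not contain 187.2.64.157
Longest matching prefix is /19 -> next hop 191.120.51.61.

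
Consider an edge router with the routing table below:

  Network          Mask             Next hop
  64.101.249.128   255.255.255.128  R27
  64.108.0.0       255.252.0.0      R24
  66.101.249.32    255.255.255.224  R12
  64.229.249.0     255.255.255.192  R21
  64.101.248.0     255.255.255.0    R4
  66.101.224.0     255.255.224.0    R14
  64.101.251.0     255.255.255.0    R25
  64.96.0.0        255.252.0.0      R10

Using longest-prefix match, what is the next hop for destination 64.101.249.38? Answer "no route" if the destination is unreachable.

No entry's prefix contains 64.101.249.38; there is no default route.

no route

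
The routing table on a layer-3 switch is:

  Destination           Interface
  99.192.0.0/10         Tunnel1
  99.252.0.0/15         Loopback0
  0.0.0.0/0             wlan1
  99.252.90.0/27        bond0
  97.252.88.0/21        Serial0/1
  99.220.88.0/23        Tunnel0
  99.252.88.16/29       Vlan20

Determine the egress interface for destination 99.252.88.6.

Loopback0

Routes whose prefix contains 99.252.88.6:
  0.0.0.0/0 (default, matches everything) -> wlan1
  99.192.0.0/10 (99.192.0.0 - 99.255.255.255) -> Tunnel1
  99.252.0.0/15 (99.252.0.0 - 99.253.255.255) -> Loopback0
More-specific entries that do NOT match:
  99.252.88.16/29 (99.252.88.16 - 99.252.88.23) does not contain 99.252.88.6
  99.252.90.0/27 (99.252.90.0 - 99.252.90.31) does not contain 99.252.88.6
  99.220.88.0/23 (99.220.88.0 - 99.220.89.255) does not contain 99.252.88.6
  97.252.88.0/21 (97.252.88.0 - 97.252.95.255) does not contain 99.252.88.6
Longest matching prefix is /15 -> interface Loopback0.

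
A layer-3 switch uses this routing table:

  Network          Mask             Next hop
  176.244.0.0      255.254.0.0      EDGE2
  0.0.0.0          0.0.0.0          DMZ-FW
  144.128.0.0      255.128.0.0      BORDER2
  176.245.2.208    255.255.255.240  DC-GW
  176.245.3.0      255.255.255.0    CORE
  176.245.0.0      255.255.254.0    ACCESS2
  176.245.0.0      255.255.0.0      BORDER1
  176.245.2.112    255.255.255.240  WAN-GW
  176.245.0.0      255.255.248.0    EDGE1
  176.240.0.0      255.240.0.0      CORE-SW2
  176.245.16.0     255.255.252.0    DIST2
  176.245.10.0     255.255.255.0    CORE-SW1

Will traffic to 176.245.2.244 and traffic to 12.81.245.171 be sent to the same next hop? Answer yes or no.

176.245.2.244: longest match 176.245.0.0/21 -> EDGE1
12.81.245.171: longest match 0.0.0.0/0 -> DMZ-FW

no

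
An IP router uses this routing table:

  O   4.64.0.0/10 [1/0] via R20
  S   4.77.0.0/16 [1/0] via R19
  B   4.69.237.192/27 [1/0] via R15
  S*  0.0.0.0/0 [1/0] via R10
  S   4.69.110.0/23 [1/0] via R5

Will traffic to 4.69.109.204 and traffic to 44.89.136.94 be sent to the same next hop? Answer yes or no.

4.69.109.204: longest match 4.64.0.0/10 -> R20
44.89.136.94: longest match 0.0.0.0/0 -> R10

no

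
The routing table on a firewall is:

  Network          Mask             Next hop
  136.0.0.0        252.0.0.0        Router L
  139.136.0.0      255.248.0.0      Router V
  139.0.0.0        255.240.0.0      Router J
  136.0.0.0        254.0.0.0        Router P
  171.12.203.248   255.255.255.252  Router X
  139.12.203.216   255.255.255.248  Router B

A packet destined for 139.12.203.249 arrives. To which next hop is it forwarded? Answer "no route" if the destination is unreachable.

Router J

Routes whose prefix contains 139.12.203.249:
  136.0.0.0/6 (136.0.0.0 - 139.255.255.255) -> Router L
  139.0.0.0/12 (139.0.0.0 - 139.15.255.255) -> Router J
More-specific entries that do NOT match:
  171.12.203.248/30 (171.12.203.248 - 171.12.203.251) does not contain 139.12.203.249
  139.12.203.216/29 (139.12.203.216 - 139.12.203.223) does not contain 139.12.203.249
  139.136.0.0/13 (139.136.0.0 - 139.143.255.255) does not contain 139.12.203.249
Longest matching prefix is /12 -> next hop Router J.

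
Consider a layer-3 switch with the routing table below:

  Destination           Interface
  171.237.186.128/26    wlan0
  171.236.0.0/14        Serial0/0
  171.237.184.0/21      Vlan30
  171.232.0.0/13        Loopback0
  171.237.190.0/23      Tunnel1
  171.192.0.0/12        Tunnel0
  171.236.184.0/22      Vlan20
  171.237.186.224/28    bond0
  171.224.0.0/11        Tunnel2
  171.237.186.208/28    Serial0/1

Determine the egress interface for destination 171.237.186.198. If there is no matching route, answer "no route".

Vlan30

Routes whose prefix contains 171.237.186.198:
  171.224.0.0/11 (171.224.0.0 - 171.255.255.255) -> Tunnel2
  171.232.0.0/13 (171.232.0.0 - 171.239.255.255) -> Loopback0
  171.236.0.0/14 (171.236.0.0 - 171.239.255.255) -> Serial0/0
  171.237.184.0/21 (171.237.184.0 - 171.237.191.255) -> Vlan30
More-specific entries that do NOT match:
  171.237.186.224/28 (171.237.186.224 - 171.237.186.239) does not contain 171.237.186.198
  171.237.186.208/28 (171.237.186.208 - 171.237.186.223) does not contain 171.237.186.198
  171.237.186.128/26 (171.237.186.128 - 171.237.186.191) does not contain 171.237.186.198
  171.237.190.0/23 (171.237.190.0 - 171.237.191.255) does not contain 171.237.186.198
  171.236.184.0/22 (171.236.184.0 - 171.236.187.255) does not contain 171.237.186.198
Longest matching prefix is /21 -> interface Vlan30.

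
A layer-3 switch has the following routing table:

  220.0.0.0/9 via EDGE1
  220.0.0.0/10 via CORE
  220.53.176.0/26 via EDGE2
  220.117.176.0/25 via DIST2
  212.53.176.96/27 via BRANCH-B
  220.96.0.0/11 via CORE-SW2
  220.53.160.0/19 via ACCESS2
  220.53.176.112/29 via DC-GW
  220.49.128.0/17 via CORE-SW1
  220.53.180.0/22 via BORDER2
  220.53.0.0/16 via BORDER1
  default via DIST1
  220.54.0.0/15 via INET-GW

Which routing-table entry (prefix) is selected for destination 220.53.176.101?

220.53.160.0/19

Entries matching 220.53.176.101:
  0.0.0.0/0 (default, matches everything)
  220.0.0.0/9 (220.0.0.0 - 220.127.255.255)
  220.0.0.0/10 (220.0.0.0 - 220.63.255.255)
  220.53.0.0/16 (220.53.0.0 - 220.53.255.255)
  220.53.160.0/19 (220.53.160.0 - 220.53.191.255)
Most specific is 220.53.160.0/19.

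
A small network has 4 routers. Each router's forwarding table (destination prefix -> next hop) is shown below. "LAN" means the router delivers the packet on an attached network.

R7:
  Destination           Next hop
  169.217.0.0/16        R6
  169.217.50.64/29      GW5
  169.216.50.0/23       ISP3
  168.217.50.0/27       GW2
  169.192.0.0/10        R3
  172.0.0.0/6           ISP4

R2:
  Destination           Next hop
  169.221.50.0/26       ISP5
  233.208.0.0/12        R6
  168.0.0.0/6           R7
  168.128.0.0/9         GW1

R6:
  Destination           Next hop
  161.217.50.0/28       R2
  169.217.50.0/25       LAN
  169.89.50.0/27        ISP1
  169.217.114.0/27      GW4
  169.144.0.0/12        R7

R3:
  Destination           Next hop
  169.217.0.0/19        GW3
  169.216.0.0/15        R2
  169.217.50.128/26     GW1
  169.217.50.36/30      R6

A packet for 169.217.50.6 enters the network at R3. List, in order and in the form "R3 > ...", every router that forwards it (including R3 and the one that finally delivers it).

At R3: longest match for 169.217.50.6 is 169.216.0.0/15 -> R2
At R2: longest match for 169.217.50.6 is 168.0.0.0/6 -> R7
At R7: longest match for 169.217.50.6 is 169.217.0.0/16 -> R6
At R6: longest match for 169.217.50.6 is 169.217.50.0/25 -> LAN

R3 > R2 > R7 > R6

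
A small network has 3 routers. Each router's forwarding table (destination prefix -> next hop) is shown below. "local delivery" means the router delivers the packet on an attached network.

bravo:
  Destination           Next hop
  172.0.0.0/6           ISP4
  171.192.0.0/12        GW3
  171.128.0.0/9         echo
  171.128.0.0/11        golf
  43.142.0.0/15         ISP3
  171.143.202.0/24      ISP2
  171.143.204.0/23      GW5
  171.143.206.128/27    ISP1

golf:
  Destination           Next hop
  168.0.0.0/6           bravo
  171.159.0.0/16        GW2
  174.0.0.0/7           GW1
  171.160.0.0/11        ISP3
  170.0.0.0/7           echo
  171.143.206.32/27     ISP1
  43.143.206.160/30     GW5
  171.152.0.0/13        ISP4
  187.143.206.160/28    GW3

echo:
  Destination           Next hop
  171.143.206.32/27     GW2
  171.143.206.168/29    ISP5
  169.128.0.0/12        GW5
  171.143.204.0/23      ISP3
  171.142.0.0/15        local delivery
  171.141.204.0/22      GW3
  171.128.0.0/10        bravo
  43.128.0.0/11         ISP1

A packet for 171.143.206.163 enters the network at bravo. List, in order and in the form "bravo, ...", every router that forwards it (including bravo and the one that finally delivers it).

At bravo: longest match for 171.143.206.163 is 171.128.0.0/11 -> golf
At golf: longest match for 171.143.206.163 is 170.0.0.0/7 -> echo
At echo: longest match for 171.143.206.163 is 171.142.0.0/15 -> local delivery

bravo, golf, echo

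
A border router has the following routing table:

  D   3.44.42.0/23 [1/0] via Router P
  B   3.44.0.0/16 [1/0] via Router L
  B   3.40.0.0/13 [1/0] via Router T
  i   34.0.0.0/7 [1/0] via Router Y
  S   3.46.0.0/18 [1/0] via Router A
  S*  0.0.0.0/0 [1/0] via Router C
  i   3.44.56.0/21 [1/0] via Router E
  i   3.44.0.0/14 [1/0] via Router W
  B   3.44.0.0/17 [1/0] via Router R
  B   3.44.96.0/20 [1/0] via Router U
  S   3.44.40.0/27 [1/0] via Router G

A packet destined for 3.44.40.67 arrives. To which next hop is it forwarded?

Router R

Routes whose prefix contains 3.44.40.67:
  0.0.0.0/0 (default, matches everything) -> Router C
  3.40.0.0/13 (3.40.0.0 - 3.47.255.255) -> Router T
  3.44.0.0/14 (3.44.0.0 - 3.47.255.255) -> Router W
  3.44.0.0/16 (3.44.0.0 - 3.44.255.255) -> Router L
  3.44.0.0/17 (3.44.0.0 - 3.44.127.255) -> Router R
More-specific entries that do NOT match:
  3.44.40.0/27 (3.44.40.0 - 3.44.40.31) does not contain 3.44.40.67
  3.44.42.0/23 (3.44.42.0 - 3.44.43.255) does not contain 3.44.40.67
  3.44.56.0/21 (3.44.56.0 - 3.44.63.255) does not contain 3.44.40.67
  3.44.96.0/20 (3.44.96.0 - 3.44.111.255) does not contain 3.44.40.67
  3.46.0.0/18 (3.46.0.0 - 3.46.63.255) does not contain 3.44.40.67
Longest matching prefix is /17 -> next hop Router R.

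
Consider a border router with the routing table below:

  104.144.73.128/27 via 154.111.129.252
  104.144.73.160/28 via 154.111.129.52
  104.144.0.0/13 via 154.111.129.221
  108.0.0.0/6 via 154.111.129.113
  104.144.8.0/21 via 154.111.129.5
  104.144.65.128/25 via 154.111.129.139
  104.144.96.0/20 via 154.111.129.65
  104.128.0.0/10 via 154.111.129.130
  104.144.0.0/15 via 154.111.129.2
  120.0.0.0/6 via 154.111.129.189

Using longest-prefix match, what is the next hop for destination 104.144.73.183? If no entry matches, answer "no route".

Routes whose prefix contains 104.144.73.183:
  104.128.0.0/10 (104.128.0.0 - 104.191.255.255) -> 154.111.129.130
  104.144.0.0/13 (104.144.0.0 - 104.151.255.255) -> 154.111.129.221
  104.144.0.0/15 (104.144.0.0 - 104.145.255.255) -> 154.111.129.2
More-specific entries that do NOT match:
  104.144.73.160/28 (104.144.73.160 - 104.144.73.175) does not contain 104.144.73.183
  104.144.73.128/27 (104.144.73.128 - 104.144.73.159) does not contain 104.144.73.183
  104.144.65.128/25 (104.144.65.128 - 104.144.65.255) does not contain 104.144.73.183
  104.144.8.0/21 (104.144.8.0 - 104.144.15.255) does not contain 104.144.73.183
  104.144.96.0/20 (104.144.96.0 - 104.144.111.255) does not contain 104.144.73.183
Longest matching prefix is /15 -> next hop 154.111.129.2.

154.111.129.2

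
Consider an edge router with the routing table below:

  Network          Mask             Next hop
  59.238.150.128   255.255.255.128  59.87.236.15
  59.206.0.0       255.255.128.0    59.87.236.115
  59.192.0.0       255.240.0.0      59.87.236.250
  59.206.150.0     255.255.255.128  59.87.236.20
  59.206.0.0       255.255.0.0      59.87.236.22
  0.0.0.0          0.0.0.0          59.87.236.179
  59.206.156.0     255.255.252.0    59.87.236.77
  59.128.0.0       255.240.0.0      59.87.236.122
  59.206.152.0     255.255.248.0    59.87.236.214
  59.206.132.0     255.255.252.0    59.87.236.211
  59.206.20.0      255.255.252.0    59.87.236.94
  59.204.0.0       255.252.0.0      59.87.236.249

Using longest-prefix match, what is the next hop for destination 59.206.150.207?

Routes whose prefix contains 59.206.150.207:
  0.0.0.0/0 (default, matches everything) -> 59.87.236.179
  59.192.0.0/12 (59.192.0.0 - 59.207.255.255) -> 59.87.236.250
  59.204.0.0/14 (59.204.0.0 - 59.207.255.255) -> 59.87.236.249
  59.206.0.0/16 (59.206.0.0 - 59.206.255.255) -> 59.87.236.22
More-specific entries that do NOT match:
  59.238.150.128/25 (59.238.150.128 - 59.238.150.255) does not contain 59.206.150.207
  59.206.150.0/25 (59.206.150.0 - 59.206.150.127) does not contain 59.206.150.207
  59.206.156.0/22 (59.206.156.0 - 59.206.159.255) does not contain 59.206.150.207
  59.206.132.0/22 (59.206.132.0 - 59.206.135.255) does not contain 59.206.150.207
  59.206.20.0/22 (59.206.20.0 - 59.206.23.255) does not contain 59.206.150.207
  59.206.152.0/21 (59.206.152.0 - 59.206.159.255) does not contain 59.206.150.207
  59.206.0.0/17 (59.206.0.0 - 59.206.127.255) does not contain 59.206.150.207
Longest matching prefix is /16 -> next hop 59.87.236.22.

59.87.236.22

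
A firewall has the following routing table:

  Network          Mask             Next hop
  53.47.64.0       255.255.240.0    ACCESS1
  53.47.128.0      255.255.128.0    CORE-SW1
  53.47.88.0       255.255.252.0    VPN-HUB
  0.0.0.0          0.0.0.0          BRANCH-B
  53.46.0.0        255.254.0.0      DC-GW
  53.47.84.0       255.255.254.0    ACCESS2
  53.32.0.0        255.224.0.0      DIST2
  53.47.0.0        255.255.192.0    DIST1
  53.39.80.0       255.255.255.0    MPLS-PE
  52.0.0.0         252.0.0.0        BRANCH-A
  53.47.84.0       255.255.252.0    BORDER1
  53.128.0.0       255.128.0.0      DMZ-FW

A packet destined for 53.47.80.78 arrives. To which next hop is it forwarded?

DC-GW

Routes whose prefix contains 53.47.80.78:
  0.0.0.0/0 (default, matches everything) -> BRANCH-B
  52.0.0.0/6 (52.0.0.0 - 55.255.255.255) -> BRANCH-A
  53.32.0.0/11 (53.32.0.0 - 53.63.255.255) -> DIST2
  53.46.0.0/15 (53.46.0.0 - 53.47.255.255) -> DC-GW
More-specific entries that do NOT match:
  53.39.80.0/24 (53.39.80.0 - 53.39.80.255) does not contain 53.47.80.78
  53.47.84.0/23 (53.47.84.0 - 53.47.85.255) does not contain 53.47.80.78
  53.47.88.0/22 (53.47.88.0 - 53.47.91.255) does not contain 53.47.80.78
  53.47.84.0/22 (53.47.84.0 - 53.47.87.255) does not contain 53.47.80.78
  53.47.64.0/20 (53.47.64.0 - 53.47.79.255) does not contain 53.47.80.78
  53.47.0.0/18 (53.47.0.0 - 53.47.63.255) does not contain 53.47.80.78
  53.47.128.0/17 (53.47.128.0 - 53.47.255.255) does not contain 53.47.80.78
Longest matching prefix is /15 -> next hop DC-GW.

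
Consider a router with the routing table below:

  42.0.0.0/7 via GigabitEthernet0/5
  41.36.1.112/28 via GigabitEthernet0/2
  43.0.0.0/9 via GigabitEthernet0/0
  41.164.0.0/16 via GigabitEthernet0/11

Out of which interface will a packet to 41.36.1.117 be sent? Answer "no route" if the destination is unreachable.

Routes whose prefix contains 41.36.1.117:
  41.36.1.112/28 (41.36.1.112 - 41.36.1.127) -> GigabitEthernet0/2
Longest matching prefix is /28 -> interface GigabitEthernet0/2.

GigabitEthernet0/2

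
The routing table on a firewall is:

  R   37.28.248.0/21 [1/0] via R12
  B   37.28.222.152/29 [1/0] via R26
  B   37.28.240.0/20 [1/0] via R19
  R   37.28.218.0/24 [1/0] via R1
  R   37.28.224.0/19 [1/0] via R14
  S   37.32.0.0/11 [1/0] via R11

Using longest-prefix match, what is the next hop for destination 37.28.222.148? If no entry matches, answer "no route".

No entry's prefix contains 37.28.222.148; there is no default route.

no route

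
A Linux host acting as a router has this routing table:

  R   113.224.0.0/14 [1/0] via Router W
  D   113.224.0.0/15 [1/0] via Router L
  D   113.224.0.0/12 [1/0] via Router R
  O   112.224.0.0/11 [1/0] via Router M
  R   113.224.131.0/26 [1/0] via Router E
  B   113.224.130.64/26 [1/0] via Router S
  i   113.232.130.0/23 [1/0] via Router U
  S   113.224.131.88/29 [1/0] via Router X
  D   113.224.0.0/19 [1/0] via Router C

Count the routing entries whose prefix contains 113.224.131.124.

Prefixes containing 113.224.131.124:
  113.224.0.0/12 (113.224.0.0 - 113.239.255.255)
  113.224.0.0/14 (113.224.0.0 - 113.227.255.255)
  113.224.0.0/15 (113.224.0.0 - 113.225.255.255)
Total matching entries: 3.

3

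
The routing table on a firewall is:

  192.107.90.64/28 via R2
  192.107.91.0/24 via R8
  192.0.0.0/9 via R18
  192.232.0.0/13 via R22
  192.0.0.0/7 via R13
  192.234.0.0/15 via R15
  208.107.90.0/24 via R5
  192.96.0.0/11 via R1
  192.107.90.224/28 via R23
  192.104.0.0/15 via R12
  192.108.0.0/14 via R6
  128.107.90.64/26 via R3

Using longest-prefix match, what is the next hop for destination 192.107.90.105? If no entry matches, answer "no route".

Routes whose prefix contains 192.107.90.105:
  192.0.0.0/7 (192.0.0.0 - 193.255.255.255) -> R13
  192.0.0.0/9 (192.0.0.0 - 192.127.255.255) -> R18
  192.96.0.0/11 (192.96.0.0 - 192.127.255.255) -> R1
More-specific entries that do NOT match:
  192.107.90.64/28 (192.107.90.64 - 192.107.90.79) does not contain 192.107.90.105
  192.107.90.224/28 (192.107.90.224 - 192.107.90.239) does not contain 192.107.90.105
  128.107.90.64/26 (128.107.90.64 - 128.107.90.127) does not contain 192.107.90.105
  192.107.91.0/24 (192.107.91.0 - 192.107.91.255) does not contain 192.107.90.105
  208.107.90.0/24 (208.107.90.0 - 208.107.90.255) does not contain 192.107.90.105
  192.234.0.0/15 (192.234.0.0 - 192.235.255.255) does not contain 192.107.90.105
  192.104.0.0/15 (192.104.0.0 - 192.105.255.255) does not contain 192.107.90.105
  192.108.0.0/14 (192.108.0.0 - 192.111.255.255) does not contain 192.107.90.105
  192.232.0.0/13 (192.232.0.0 - 192.239.255.255) does not contain 192.107.90.105
Longest matching prefix is /11 -> next hop R1.

R1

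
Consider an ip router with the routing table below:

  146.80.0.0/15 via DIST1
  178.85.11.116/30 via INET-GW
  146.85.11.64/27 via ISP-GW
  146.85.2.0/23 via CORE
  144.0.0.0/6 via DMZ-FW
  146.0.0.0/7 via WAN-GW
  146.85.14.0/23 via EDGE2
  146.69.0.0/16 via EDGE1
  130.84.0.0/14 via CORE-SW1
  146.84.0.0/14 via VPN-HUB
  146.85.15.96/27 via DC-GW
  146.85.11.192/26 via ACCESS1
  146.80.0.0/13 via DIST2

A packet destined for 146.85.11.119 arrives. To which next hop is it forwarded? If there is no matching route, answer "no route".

VPN-HUB

Routes whose prefix contains 146.85.11.119:
  144.0.0.0/6 (144.0.0.0 - 147.255.255.255) -> DMZ-FW
  146.0.0.0/7 (146.0.0.0 - 147.255.255.255) -> WAN-GW
  146.80.0.0/13 (146.80.0.0 - 146.87.255.255) -> DIST2
  146.84.0.0/14 (146.84.0.0 - 146.87.255.255) -> VPN-HUB
More-specific entries that do NOT match:
  178.85.11.116/30 (178.85.11.116 - 178.85.11.119) does not contain 146.85.11.119
  146.85.11.64/27 (146.85.11.64 - 146.85.11.95) does not contain 146.85.11.119
  146.85.15.96/27 (146.85.15.96 - 146.85.15.127) does not contain 146.85.11.119
  146.85.11.192/26 (146.85.11.192 - 146.85.11.255) does not contain 146.85.11.119
  146.85.2.0/23 (146.85.2.0 - 146.85.3.255) does not contain 146.85.11.119
  146.85.14.0/23 (146.85.14.0 - 146.85.15.255) does not contain 146.85.11.119
  146.69.0.0/16 (146.69.0.0 - 146.69.255.255) does not contain 146.85.11.119
  146.80.0.0/15 (146.80.0.0 - 146.81.255.255) does not contain 146.85.11.119
Longest matching prefix is /14 -> next hop VPN-HUB.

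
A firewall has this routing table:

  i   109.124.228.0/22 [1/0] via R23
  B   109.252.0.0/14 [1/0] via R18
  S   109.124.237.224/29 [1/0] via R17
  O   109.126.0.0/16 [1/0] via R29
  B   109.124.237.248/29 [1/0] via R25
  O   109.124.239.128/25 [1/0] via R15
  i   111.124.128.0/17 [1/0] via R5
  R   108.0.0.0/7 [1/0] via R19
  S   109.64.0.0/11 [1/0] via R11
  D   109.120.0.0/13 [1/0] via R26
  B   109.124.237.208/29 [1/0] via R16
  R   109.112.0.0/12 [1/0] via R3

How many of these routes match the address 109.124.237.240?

Prefixes containing 109.124.237.240:
  108.0.0.0/7 (108.0.0.0 - 109.255.255.255)
  109.112.0.0/12 (109.112.0.0 - 109.127.255.255)
  109.120.0.0/13 (109.120.0.0 - 109.127.255.255)
Total matching entries: 3.

3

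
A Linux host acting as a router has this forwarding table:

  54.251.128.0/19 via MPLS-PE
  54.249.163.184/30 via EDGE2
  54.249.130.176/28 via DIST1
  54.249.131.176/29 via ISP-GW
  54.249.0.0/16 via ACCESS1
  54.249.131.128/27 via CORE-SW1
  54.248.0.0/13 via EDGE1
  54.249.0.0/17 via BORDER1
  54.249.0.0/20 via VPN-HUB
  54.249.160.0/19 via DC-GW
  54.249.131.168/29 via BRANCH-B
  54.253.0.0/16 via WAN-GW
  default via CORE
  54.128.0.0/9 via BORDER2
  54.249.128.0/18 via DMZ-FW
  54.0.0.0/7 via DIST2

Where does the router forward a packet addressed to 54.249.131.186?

Routes whose prefix contains 54.249.131.186:
  0.0.0.0/0 (default, matches everything) -> CORE
  54.0.0.0/7 (54.0.0.0 - 55.255.255.255) -> DIST2
  54.128.0.0/9 (54.128.0.0 - 54.255.255.255) -> BORDER2
  54.248.0.0/13 (54.248.0.0 - 54.255.255.255) -> EDGE1
  54.249.0.0/16 (54.249.0.0 - 54.249.255.255) -> ACCESS1
  54.249.128.0/18 (54.249.128.0 - 54.249.191.255) -> DMZ-FW
More-specific entries that do NOT match:
  54.249.163.184/30 (54.249.163.184 - 54.249.163.187) does not contain 54.249.131.186
  54.249.131.176/29 (54.249.131.176 - 54.249.131.183) does not contain 54.249.131.186
  54.249.131.168/29 (54.249.131.168 - 54.249.131.175) does not contain 54.249.131.186
  54.249.130.176/28 (54.249.130.176 - 54.249.130.191) does not contain 54.249.131.186
  54.249.131.128/27 (54.249.131.128 - 54.249.131.159) does not contain 54.249.131.186
  54.249.0.0/20 (54.249.0.0 - 54.249.15.255) does not contain 54.249.131.186
  54.251.128.0/19 (54.251.128.0 - 54.251.159.255) does not contain 54.249.131.186
  54.249.160.0/19 (54.249.160.0 - 54.249.191.255) does not contain 54.249.131.186
Longest matching prefix is /18 -> next hop DMZ-FW.

DMZ-FW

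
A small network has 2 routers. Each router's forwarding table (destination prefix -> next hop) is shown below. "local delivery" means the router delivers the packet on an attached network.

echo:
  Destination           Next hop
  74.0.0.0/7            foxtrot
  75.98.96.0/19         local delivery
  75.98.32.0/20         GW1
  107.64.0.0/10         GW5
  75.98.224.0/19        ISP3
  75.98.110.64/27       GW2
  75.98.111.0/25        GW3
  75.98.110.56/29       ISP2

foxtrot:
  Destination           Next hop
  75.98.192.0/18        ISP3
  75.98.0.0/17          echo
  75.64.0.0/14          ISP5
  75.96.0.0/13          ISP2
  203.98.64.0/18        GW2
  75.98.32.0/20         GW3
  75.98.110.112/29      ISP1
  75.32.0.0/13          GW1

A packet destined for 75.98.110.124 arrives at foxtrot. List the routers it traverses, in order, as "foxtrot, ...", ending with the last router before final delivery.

foxtrot, echo

At foxtrot: longest match for 75.98.110.124 is 75.98.0.0/17 -> echo
At echo: longest match for 75.98.110.124 is 75.98.96.0/19 -> local delivery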